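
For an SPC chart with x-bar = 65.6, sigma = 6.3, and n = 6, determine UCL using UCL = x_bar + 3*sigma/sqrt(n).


UCL = 65.6 + 3 * 6.3 / sqrt(6)

73.32


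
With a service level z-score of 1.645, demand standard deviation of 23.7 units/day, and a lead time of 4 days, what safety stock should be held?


Formula: SS = z * sigma_d * sqrt(LT)
sqrt(LT) = sqrt(4) = 2.0
SS = 1.645 * 23.7 * 2.0
SS = 78.0 units

78.0 units


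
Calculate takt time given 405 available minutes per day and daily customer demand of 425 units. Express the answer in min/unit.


Formula: Takt Time = Available Production Time / Customer Demand
Takt = 405 min/day / 425 units/day
Takt = 0.95 min/unit

0.95 min/unit


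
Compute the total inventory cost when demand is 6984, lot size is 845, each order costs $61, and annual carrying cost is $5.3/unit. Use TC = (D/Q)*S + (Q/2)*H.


TC = 6984/845 * 61 + 845/2 * 5.3

$2743.42


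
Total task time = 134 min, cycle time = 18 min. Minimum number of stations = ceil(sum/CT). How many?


Formula: N_min = ceil(Sum of Task Times / Cycle Time)
N_min = ceil(134 min / 18 min) = ceil(7.4444)
N_min = 8 stations

8


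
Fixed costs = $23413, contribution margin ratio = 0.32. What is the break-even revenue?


Formula: BER = Fixed Costs / Contribution Margin Ratio
BER = $23413 / 0.32
BER = $73165.63 (to the nearest cent)

$73165.63


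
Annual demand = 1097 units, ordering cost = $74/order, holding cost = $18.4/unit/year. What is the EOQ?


Formula: EOQ = sqrt(2 * D * S / H)
Numerator: 2 * 1097 * 74 = 162356
2DS/H = 162356 / 18.4 = 8823.7
EOQ = sqrt(8823.7) = 93.9 units

93.9 units


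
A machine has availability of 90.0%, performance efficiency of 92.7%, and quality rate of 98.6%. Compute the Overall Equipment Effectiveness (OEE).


Formula: OEE = Availability * Performance * Quality / 10000
A * P = 90.0% * 92.7% / 100 = 83.43%
OEE = 83.43% * 98.6% / 100 = 82.3%

82.3%


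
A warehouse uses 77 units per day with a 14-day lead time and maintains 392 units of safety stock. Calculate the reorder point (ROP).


Formula: ROP = (Daily Demand * Lead Time) + Safety Stock
Demand during lead time = 77 * 14 = 1078 units
ROP = 1078 + 392 = 1470 units

1470 units


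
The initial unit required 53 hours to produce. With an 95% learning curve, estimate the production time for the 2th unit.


Formula: T_n = T_1 * (learning_rate)^(log2(n)) where learning_rate = rate/100
Doublings = log2(2) = 1
T_n = 53 * 0.95^1
T_n = 53 * 0.95 = 50.4 hours

50.4 hours


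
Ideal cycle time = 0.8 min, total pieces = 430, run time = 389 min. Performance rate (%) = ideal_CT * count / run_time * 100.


Formula: Performance = (Ideal CT * Total Count) / Run Time * 100
Ideal output time = 0.8 * 430 = 344.0 min
Performance = 344.0 / 389 * 100 = 88.4%

88.4%


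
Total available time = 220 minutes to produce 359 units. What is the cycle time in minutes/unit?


Formula: CT = Available Time / Number of Units
CT = 220 min / 359 units
CT = 0.61 min/unit

0.61 min/unit


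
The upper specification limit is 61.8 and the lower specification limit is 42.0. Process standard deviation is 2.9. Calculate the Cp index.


Cp = (61.8 - 42.0) / (6 * 2.9)

1.14


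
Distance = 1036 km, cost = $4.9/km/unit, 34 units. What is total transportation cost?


TC = dist * cost * units = 1036 * 4.9 * 34 = $172597.60

$172597.60


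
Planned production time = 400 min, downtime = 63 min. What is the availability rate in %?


Formula: Availability = (Planned Time - Downtime) / Planned Time * 100
Uptime = 400 - 63 = 337 min
Availability = 337 / 400 * 100 = 84.3%

84.3%


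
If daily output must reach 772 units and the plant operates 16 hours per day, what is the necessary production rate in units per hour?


Formula: Production Rate = Daily Demand / Available Hours
Rate = 772 units/day / 16 hours/day
Rate = 48.3 units/hour

48.3 units/hour


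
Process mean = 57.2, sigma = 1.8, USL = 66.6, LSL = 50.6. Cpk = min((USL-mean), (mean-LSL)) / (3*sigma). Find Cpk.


Cpu = (66.6 - 57.2) / (3 * 1.8) = 1.74
Cpl = (57.2 - 50.6) / (3 * 1.8) = 1.22
Cpk = min(1.74, 1.22) = 1.22

1.22


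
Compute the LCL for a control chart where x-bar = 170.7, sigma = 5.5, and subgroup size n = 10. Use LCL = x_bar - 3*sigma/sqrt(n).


LCL = 170.7 - 3 * 5.5 / sqrt(10)

165.48


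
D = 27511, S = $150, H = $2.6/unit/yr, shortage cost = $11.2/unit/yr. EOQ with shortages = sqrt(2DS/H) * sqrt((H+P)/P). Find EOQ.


Formula: EOQ* = sqrt(2DS/H) * sqrt((H+P)/P)
Base EOQ = sqrt(2*27511*150/2.6) = 1781.67 units
Correction = sqrt((2.6+11.2)/11.2) = 1.11002
EOQ* = 1781.67 * 1.11002 = 1977.7 units

1977.7 units


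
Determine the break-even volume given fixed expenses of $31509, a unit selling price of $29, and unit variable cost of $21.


Formula: BEQ = Fixed Costs / (Price - Variable Cost)
Contribution margin = $29 - $21 = $8/unit
BEQ = ceil($31509 / $8/unit) = ceil(3938.62) = 3939 units

3939 units


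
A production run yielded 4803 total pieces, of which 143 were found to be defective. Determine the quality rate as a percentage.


Formula: Quality Rate = Good Pieces / Total Pieces * 100
Good pieces = 4803 - 143 = 4660
QR = 4660 / 4803 * 100 = 97.0%

97.0%


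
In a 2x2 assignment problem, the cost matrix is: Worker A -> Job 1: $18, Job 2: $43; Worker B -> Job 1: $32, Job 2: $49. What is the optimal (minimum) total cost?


Option 1: A->1 + B->2 = $18 + $49 = $67
Option 2: A->2 + B->1 = $43 + $32 = $75
Min cost = min($67, $75) = $67

$67


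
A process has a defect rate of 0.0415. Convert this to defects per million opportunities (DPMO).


DPMO = defect_rate * 1000000 = 0.0415 * 1000000

41500


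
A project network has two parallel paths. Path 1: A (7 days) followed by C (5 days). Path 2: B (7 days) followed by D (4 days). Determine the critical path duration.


Path 1 = 7 + 5 = 12 days
Path 2 = 7 + 4 = 11 days
Duration = max(12, 11) = 12 days

12 days


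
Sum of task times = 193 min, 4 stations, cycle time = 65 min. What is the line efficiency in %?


Formula: Efficiency = Sum of Task Times / (N_stations * CT) * 100
Total station capacity = 4 stations * 65 min = 260 min
Efficiency = 193 / 260 * 100 = 74.2%

74.2%


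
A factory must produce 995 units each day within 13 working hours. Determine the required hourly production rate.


Formula: Production Rate = Daily Demand / Available Hours
Rate = 995 units/day / 13 hours/day
Rate = 76.5 units/hour

76.5 units/hour


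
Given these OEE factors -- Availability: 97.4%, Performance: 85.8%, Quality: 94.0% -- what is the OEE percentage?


Formula: OEE = Availability * Performance * Quality / 10000
A * P = 97.4% * 85.8% / 100 = 83.57%
OEE = 83.57% * 94.0% / 100 = 78.6%

78.6%


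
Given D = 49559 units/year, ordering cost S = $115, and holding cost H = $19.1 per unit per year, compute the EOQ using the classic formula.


Formula: EOQ = sqrt(2 * D * S / H)
Numerator: 2 * 49559 * 115 = 11398570
2DS/H = 11398570 / 19.1 = 596783.8
EOQ = sqrt(596783.8) = 772.5 units

772.5 units


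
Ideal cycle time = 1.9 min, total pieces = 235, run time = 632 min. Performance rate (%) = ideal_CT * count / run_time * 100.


Formula: Performance = (Ideal CT * Total Count) / Run Time * 100
Ideal output time = 1.9 * 235 = 446.5 min
Performance = 446.5 / 632 * 100 = 70.6%

70.6%


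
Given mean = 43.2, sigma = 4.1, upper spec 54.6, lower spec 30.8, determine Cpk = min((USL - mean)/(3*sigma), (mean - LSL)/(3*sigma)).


Cpu = (54.6 - 43.2) / (3 * 4.1) = 0.93
Cpl = (43.2 - 30.8) / (3 * 4.1) = 1.01
Cpk = min(0.93, 1.01) = 0.93

0.93


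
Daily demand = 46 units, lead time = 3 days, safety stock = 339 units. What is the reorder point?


Formula: ROP = (Daily Demand * Lead Time) + Safety Stock
Demand during lead time = 46 * 3 = 138 units
ROP = 138 + 339 = 477 units

477 units


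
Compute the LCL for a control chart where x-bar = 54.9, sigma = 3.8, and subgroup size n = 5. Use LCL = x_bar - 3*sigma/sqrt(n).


LCL = 54.9 - 3 * 3.8 / sqrt(5)

49.8


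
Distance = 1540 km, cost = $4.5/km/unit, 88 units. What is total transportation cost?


TC = dist * cost * units = 1540 * 4.5 * 88 = $609840.00

$609840.00


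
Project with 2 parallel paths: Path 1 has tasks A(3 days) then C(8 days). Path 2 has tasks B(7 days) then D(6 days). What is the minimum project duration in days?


Path 1 = 3 + 8 = 11 days
Path 2 = 7 + 6 = 13 days
Duration = max(11, 13) = 13 days

13 days


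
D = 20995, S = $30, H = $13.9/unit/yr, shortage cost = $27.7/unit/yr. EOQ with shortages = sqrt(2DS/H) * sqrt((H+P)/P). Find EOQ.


Formula: EOQ* = sqrt(2DS/H) * sqrt((H+P)/P)
Base EOQ = sqrt(2*20995*30/13.9) = 301.04 units
Correction = sqrt((13.9+27.7)/27.7) = 1.22548
EOQ* = 301.04 * 1.22548 = 368.9 units

368.9 units


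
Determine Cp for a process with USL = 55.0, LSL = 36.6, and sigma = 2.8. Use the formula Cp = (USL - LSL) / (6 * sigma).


Cp = (55.0 - 36.6) / (6 * 2.8)

1.1


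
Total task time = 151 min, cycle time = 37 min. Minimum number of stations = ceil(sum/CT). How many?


Formula: N_min = ceil(Sum of Task Times / Cycle Time)
N_min = ceil(151 min / 37 min) = ceil(4.0811)
N_min = 5 stations

5


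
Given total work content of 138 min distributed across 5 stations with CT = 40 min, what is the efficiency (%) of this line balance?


Formula: Efficiency = Sum of Task Times / (N_stations * CT) * 100
Total station capacity = 5 stations * 40 min = 200 min
Efficiency = 138 / 200 * 100 = 69.0%

69.0%


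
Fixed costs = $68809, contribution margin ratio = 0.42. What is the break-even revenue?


Formula: BER = Fixed Costs / Contribution Margin Ratio
BER = $68809 / 0.42
BER = $163830.95 (to the nearest cent)

$163830.95


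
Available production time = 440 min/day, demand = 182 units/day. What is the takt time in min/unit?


Formula: Takt Time = Available Production Time / Customer Demand
Takt = 440 min/day / 182 units/day
Takt = 2.42 min/unit

2.42 min/unit


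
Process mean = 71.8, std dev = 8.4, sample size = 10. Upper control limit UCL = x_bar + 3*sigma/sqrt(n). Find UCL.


UCL = 71.8 + 3 * 8.4 / sqrt(10)

79.77


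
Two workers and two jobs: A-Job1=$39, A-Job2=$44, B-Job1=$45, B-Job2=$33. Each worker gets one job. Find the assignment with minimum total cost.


Option 1: A->1 + B->2 = $39 + $33 = $72
Option 2: A->2 + B->1 = $44 + $45 = $89
Min cost = min($72, $89) = $72

$72


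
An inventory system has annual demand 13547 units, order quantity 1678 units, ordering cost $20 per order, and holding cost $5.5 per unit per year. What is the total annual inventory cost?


TC = 13547/1678 * 20 + 1678/2 * 5.5

$4775.97


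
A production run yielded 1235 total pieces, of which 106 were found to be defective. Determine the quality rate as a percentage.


Formula: Quality Rate = Good Pieces / Total Pieces * 100
Good pieces = 1235 - 106 = 1129
QR = 1129 / 1235 * 100 = 91.4%

91.4%


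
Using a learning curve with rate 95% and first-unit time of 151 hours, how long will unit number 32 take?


Formula: T_n = T_1 * (learning_rate)^(log2(n)) where learning_rate = rate/100
Doublings = log2(32) = 5
T_n = 151 * 0.95^5
T_n = 151 * 0.7738 = 116.8 hours

116.8 hours


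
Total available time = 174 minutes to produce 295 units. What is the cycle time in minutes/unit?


Formula: CT = Available Time / Number of Units
CT = 174 min / 295 units
CT = 0.59 min/unit

0.59 min/unit


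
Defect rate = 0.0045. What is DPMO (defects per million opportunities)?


DPMO = defect_rate * 1000000 = 0.0045 * 1000000

4500


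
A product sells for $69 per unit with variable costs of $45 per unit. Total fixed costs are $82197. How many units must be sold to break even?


Formula: BEQ = Fixed Costs / (Price - Variable Cost)
Contribution margin = $69 - $45 = $24/unit
BEQ = ceil($82197 / $24/unit) = ceil(3424.88) = 3425 units

3425 units


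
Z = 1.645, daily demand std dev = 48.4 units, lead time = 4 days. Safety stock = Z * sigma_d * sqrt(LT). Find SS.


Formula: SS = z * sigma_d * sqrt(LT)
sqrt(LT) = sqrt(4) = 2.0
SS = 1.645 * 48.4 * 2.0
SS = 159.2 units

159.2 units


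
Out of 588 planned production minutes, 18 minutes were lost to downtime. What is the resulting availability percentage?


Formula: Availability = (Planned Time - Downtime) / Planned Time * 100
Uptime = 588 - 18 = 570 min
Availability = 570 / 588 * 100 = 96.9%

96.9%


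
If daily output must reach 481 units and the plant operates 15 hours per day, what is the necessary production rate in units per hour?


Formula: Production Rate = Daily Demand / Available Hours
Rate = 481 units/day / 15 hours/day
Rate = 32.1 units/hour

32.1 units/hour


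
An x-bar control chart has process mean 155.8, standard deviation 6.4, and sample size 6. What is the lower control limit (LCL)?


LCL = 155.8 - 3 * 6.4 / sqrt(6)

147.96


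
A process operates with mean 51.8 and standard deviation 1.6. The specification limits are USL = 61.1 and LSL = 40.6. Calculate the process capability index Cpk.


Cpu = (61.1 - 51.8) / (3 * 1.6) = 1.94
Cpl = (51.8 - 40.6) / (3 * 1.6) = 2.33
Cpk = min(1.94, 2.33) = 1.94

1.94


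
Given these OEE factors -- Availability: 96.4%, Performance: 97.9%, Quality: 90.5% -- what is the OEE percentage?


Formula: OEE = Availability * Performance * Quality / 10000
A * P = 96.4% * 97.9% / 100 = 94.38%
OEE = 94.38% * 90.5% / 100 = 85.4%

85.4%


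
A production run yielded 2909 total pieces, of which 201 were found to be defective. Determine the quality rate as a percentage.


Formula: Quality Rate = Good Pieces / Total Pieces * 100
Good pieces = 2909 - 201 = 2708
QR = 2708 / 2909 * 100 = 93.1%

93.1%


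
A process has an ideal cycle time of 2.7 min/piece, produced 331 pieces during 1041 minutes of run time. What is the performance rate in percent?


Formula: Performance = (Ideal CT * Total Count) / Run Time * 100
Ideal output time = 2.7 * 331 = 893.7 min
Performance = 893.7 / 1041 * 100 = 85.9%

85.9%


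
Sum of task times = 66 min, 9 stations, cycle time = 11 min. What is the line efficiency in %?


Formula: Efficiency = Sum of Task Times / (N_stations * CT) * 100
Total station capacity = 9 stations * 11 min = 99 min
Efficiency = 66 / 99 * 100 = 66.7%

66.7%


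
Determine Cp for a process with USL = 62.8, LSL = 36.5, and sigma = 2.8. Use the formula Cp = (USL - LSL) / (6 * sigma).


Cp = (62.8 - 36.5) / (6 * 2.8)

1.57


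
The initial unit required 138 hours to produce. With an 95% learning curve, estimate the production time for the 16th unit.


Formula: T_n = T_1 * (learning_rate)^(log2(n)) where learning_rate = rate/100
Doublings = log2(16) = 4
T_n = 138 * 0.95^4
T_n = 138 * 0.8145 = 112.4 hours

112.4 hours


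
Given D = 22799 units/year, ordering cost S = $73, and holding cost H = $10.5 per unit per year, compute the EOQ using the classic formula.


Formula: EOQ = sqrt(2 * D * S / H)
Numerator: 2 * 22799 * 73 = 3328654
2DS/H = 3328654 / 10.5 = 317014.7
EOQ = sqrt(317014.7) = 563.0 units

563.0 units


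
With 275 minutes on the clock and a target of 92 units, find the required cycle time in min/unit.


Formula: CT = Available Time / Number of Units
CT = 275 min / 92 units
CT = 2.99 min/unit

2.99 min/unit


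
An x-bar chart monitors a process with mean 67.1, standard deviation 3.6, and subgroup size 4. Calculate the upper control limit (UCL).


UCL = 67.1 + 3 * 3.6 / sqrt(4)

72.5


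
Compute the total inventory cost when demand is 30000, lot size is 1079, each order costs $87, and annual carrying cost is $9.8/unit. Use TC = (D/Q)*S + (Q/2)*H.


TC = 30000/1079 * 87 + 1079/2 * 9.8

$7706.01


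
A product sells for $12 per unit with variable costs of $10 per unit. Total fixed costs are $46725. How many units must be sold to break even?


Formula: BEQ = Fixed Costs / (Price - Variable Cost)
Contribution margin = $12 - $10 = $2/unit
BEQ = ceil($46725 / $2/unit) = ceil(23362.5) = 23363 units

23363 units


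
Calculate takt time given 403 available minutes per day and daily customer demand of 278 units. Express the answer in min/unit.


Formula: Takt Time = Available Production Time / Customer Demand
Takt = 403 min/day / 278 units/day
Takt = 1.45 min/unit

1.45 min/unit


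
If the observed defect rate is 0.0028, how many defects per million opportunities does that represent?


DPMO = defect_rate * 1000000 = 0.0028 * 1000000

2800


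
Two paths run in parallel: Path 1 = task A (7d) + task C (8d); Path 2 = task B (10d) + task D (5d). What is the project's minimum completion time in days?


Path 1 = 7 + 8 = 15 days
Path 2 = 10 + 5 = 15 days
Duration = max(15, 15) = 15 days

15 days


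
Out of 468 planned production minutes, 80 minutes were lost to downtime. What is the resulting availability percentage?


Formula: Availability = (Planned Time - Downtime) / Planned Time * 100
Uptime = 468 - 80 = 388 min
Availability = 388 / 468 * 100 = 82.9%

82.9%


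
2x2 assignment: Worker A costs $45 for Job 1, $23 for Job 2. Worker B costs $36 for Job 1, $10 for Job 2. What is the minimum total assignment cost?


Option 1: A->1 + B->2 = $45 + $10 = $55
Option 2: A->2 + B->1 = $23 + $36 = $59
Min cost = min($55, $59) = $55

$55


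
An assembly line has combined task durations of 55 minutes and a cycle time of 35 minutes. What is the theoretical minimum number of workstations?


Formula: N_min = ceil(Sum of Task Times / Cycle Time)
N_min = ceil(55 min / 35 min) = ceil(1.5714)
N_min = 2 stations

2


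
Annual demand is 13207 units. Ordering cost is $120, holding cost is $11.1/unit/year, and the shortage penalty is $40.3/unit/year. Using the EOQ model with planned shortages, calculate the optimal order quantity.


Formula: EOQ* = sqrt(2DS/H) * sqrt((H+P)/P)
Base EOQ = sqrt(2*13207*120/11.1) = 534.38 units
Correction = sqrt((11.1+40.3)/40.3) = 1.12935
EOQ* = 534.38 * 1.12935 = 603.5 units

603.5 units


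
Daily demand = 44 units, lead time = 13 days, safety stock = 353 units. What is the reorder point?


Formula: ROP = (Daily Demand * Lead Time) + Safety Stock
Demand during lead time = 44 * 13 = 572 units
ROP = 572 + 353 = 925 units

925 units


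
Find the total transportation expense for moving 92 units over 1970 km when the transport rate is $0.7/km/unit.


TC = dist * cost * units = 1970 * 0.7 * 92 = $126868.00

$126868.00


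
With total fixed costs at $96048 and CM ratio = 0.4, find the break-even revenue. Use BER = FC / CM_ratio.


Formula: BER = Fixed Costs / Contribution Margin Ratio
BER = $96048 / 0.4
BER = $240120.00 (to the nearest cent)

$240120.00


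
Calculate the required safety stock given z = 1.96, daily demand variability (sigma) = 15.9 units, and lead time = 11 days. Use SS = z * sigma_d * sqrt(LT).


Formula: SS = z * sigma_d * sqrt(LT)
sqrt(LT) = sqrt(11) = 3.3166
SS = 1.96 * 15.9 * 3.3166
SS = 103.4 units

103.4 units


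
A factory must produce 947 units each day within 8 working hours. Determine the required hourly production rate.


Formula: Production Rate = Daily Demand / Available Hours
Rate = 947 units/day / 8 hours/day
Rate = 118.4 units/hour

118.4 units/hour


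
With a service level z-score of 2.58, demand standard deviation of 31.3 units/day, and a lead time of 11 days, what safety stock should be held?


Formula: SS = z * sigma_d * sqrt(LT)
sqrt(LT) = sqrt(11) = 3.3166
SS = 2.58 * 31.3 * 3.3166
SS = 267.8 units

267.8 units


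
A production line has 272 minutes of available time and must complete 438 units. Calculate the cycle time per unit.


Formula: CT = Available Time / Number of Units
CT = 272 min / 438 units
CT = 0.62 min/unit

0.62 min/unit


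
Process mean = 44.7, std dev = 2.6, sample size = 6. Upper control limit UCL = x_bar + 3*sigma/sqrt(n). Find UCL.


UCL = 44.7 + 3 * 2.6 / sqrt(6)

47.88


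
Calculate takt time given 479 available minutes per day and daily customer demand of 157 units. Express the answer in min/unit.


Formula: Takt Time = Available Production Time / Customer Demand
Takt = 479 min/day / 157 units/day
Takt = 3.05 min/unit

3.05 min/unit


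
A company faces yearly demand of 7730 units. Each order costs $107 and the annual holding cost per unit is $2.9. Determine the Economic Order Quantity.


Formula: EOQ = sqrt(2 * D * S / H)
Numerator: 2 * 7730 * 107 = 1654220
2DS/H = 1654220 / 2.9 = 570420.7
EOQ = sqrt(570420.7) = 755.3 units

755.3 units


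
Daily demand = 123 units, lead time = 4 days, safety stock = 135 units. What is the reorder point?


Formula: ROP = (Daily Demand * Lead Time) + Safety Stock
Demand during lead time = 123 * 4 = 492 units
ROP = 492 + 135 = 627 units

627 units


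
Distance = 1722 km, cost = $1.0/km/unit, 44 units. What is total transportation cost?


TC = dist * cost * units = 1722 * 1.0 * 44 = $75768.00

$75768.00


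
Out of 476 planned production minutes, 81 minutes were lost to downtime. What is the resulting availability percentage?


Formula: Availability = (Planned Time - Downtime) / Planned Time * 100
Uptime = 476 - 81 = 395 min
Availability = 395 / 476 * 100 = 83.0%

83.0%


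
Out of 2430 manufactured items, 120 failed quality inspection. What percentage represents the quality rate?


Formula: Quality Rate = Good Pieces / Total Pieces * 100
Good pieces = 2430 - 120 = 2310
QR = 2310 / 2430 * 100 = 95.1%

95.1%


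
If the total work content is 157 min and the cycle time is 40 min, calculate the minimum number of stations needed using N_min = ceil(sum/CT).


Formula: N_min = ceil(Sum of Task Times / Cycle Time)
N_min = ceil(157 min / 40 min) = ceil(3.925)
N_min = 4 stations

4


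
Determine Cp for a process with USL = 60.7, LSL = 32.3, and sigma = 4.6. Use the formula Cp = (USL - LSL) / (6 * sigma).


Cp = (60.7 - 32.3) / (6 * 4.6)

1.03


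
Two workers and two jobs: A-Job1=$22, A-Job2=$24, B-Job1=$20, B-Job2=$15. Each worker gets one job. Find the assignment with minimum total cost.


Option 1: A->1 + B->2 = $22 + $15 = $37
Option 2: A->2 + B->1 = $24 + $20 = $44
Min cost = min($37, $44) = $37

$37


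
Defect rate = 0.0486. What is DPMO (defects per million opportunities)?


DPMO = defect_rate * 1000000 = 0.0486 * 1000000

48600


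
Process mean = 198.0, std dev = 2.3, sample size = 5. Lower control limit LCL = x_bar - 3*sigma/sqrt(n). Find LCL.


LCL = 198.0 - 3 * 2.3 / sqrt(5)

194.91


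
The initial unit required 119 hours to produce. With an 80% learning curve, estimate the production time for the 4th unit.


Formula: T_n = T_1 * (learning_rate)^(log2(n)) where learning_rate = rate/100
Doublings = log2(4) = 2
T_n = 119 * 0.8^2
T_n = 119 * 0.64 = 76.2 hours

76.2 hours


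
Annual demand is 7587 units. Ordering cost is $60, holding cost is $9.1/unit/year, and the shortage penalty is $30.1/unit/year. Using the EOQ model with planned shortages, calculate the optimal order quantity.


Formula: EOQ* = sqrt(2DS/H) * sqrt((H+P)/P)
Base EOQ = sqrt(2*7587*60/9.1) = 316.3 units
Correction = sqrt((9.1+30.1)/30.1) = 1.14119
EOQ* = 316.3 * 1.14119 = 361.0 units

361.0 units


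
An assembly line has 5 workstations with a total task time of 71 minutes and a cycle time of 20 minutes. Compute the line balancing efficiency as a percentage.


Formula: Efficiency = Sum of Task Times / (N_stations * CT) * 100
Total station capacity = 5 stations * 20 min = 100 min
Efficiency = 71 / 100 * 100 = 71.0%

71.0%


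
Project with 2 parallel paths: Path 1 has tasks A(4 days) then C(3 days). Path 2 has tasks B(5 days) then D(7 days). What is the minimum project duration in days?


Path 1 = 4 + 3 = 7 days
Path 2 = 5 + 7 = 12 days
Duration = max(7, 12) = 12 days

12 days


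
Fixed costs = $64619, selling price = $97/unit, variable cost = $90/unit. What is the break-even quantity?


Formula: BEQ = Fixed Costs / (Price - Variable Cost)
Contribution margin = $97 - $90 = $7/unit
BEQ = ceil($64619 / $7/unit) = ceil(9231.29) = 9232 units

9232 units


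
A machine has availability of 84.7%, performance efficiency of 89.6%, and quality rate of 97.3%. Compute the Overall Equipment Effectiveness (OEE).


Formula: OEE = Availability * Performance * Quality / 10000
A * P = 84.7% * 89.6% / 100 = 75.89%
OEE = 75.89% * 97.3% / 100 = 73.8%

73.8%


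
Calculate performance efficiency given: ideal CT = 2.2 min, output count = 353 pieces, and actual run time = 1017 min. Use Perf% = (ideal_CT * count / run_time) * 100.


Formula: Performance = (Ideal CT * Total Count) / Run Time * 100
Ideal output time = 2.2 * 353 = 776.6 min
Performance = 776.6 / 1017 * 100 = 76.4%

76.4%


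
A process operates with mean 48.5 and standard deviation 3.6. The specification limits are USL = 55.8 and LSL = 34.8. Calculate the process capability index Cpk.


Cpu = (55.8 - 48.5) / (3 * 3.6) = 0.68
Cpl = (48.5 - 34.8) / (3 * 3.6) = 1.27
Cpk = min(0.68, 1.27) = 0.68

0.68


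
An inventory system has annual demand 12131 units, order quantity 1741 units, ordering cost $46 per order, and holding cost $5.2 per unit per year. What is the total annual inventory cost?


TC = 12131/1741 * 46 + 1741/2 * 5.2

$4847.12


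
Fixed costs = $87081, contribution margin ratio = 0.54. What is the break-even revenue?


Formula: BER = Fixed Costs / Contribution Margin Ratio
BER = $87081 / 0.54
BER = $161261.11 (to the nearest cent)

$161261.11


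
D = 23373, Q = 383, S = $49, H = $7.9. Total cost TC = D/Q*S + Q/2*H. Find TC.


TC = 23373/383 * 49 + 383/2 * 7.9

$4503.13


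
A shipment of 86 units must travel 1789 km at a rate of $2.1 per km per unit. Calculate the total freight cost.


TC = dist * cost * units = 1789 * 2.1 * 86 = $323093.40

$323093.40


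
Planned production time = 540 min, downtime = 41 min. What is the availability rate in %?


Formula: Availability = (Planned Time - Downtime) / Planned Time * 100
Uptime = 540 - 41 = 499 min
Availability = 499 / 540 * 100 = 92.4%

92.4%


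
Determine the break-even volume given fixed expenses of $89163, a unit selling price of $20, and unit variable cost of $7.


Formula: BEQ = Fixed Costs / (Price - Variable Cost)
Contribution margin = $20 - $7 = $13/unit
BEQ = ceil($89163 / $13/unit) = ceil(6858.69) = 6859 units

6859 units


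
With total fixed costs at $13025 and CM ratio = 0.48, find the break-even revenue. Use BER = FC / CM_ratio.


Formula: BER = Fixed Costs / Contribution Margin Ratio
BER = $13025 / 0.48
BER = $27135.42 (to the nearest cent)

$27135.42


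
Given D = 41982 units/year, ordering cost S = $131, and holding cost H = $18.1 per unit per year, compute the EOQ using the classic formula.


Formula: EOQ = sqrt(2 * D * S / H)
Numerator: 2 * 41982 * 131 = 10999284
2DS/H = 10999284 / 18.1 = 607695.2
EOQ = sqrt(607695.2) = 779.5 units

779.5 units


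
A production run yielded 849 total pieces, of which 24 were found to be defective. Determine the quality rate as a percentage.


Formula: Quality Rate = Good Pieces / Total Pieces * 100
Good pieces = 849 - 24 = 825
QR = 825 / 849 * 100 = 97.2%

97.2%


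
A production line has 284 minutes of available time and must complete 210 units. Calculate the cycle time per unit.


Formula: CT = Available Time / Number of Units
CT = 284 min / 210 units
CT = 1.35 min/unit

1.35 min/unit


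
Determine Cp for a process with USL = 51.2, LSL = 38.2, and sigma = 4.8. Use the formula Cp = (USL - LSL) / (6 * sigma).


Cp = (51.2 - 38.2) / (6 * 4.8)

0.45


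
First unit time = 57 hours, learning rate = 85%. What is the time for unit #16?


Formula: T_n = T_1 * (learning_rate)^(log2(n)) where learning_rate = rate/100
Doublings = log2(16) = 4
T_n = 57 * 0.85^4
T_n = 57 * 0.522 = 29.8 hours

29.8 hours


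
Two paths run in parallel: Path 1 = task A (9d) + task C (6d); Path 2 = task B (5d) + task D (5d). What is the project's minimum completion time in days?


Path 1 = 9 + 6 = 15 days
Path 2 = 5 + 5 = 10 days
Duration = max(15, 10) = 15 days

15 days


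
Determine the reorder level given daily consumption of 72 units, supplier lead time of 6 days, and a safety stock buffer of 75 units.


Formula: ROP = (Daily Demand * Lead Time) + Safety Stock
Demand during lead time = 72 * 6 = 432 units
ROP = 432 + 75 = 507 units

507 units


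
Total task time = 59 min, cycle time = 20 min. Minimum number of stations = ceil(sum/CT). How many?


Formula: N_min = ceil(Sum of Task Times / Cycle Time)
N_min = ceil(59 min / 20 min) = ceil(2.95)
N_min = 3 stations

3


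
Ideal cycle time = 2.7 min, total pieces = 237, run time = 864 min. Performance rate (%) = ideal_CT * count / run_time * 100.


Formula: Performance = (Ideal CT * Total Count) / Run Time * 100
Ideal output time = 2.7 * 237 = 639.9 min
Performance = 639.9 / 864 * 100 = 74.1%

74.1%


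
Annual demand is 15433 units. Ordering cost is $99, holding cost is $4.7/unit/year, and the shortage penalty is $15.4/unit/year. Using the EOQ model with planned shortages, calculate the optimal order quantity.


Formula: EOQ* = sqrt(2DS/H) * sqrt((H+P)/P)
Base EOQ = sqrt(2*15433*99/4.7) = 806.32 units
Correction = sqrt((4.7+15.4)/15.4) = 1.14245
EOQ* = 806.32 * 1.14245 = 921.2 units

921.2 units


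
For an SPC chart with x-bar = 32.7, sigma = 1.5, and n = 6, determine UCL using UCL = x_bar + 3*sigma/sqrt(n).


UCL = 32.7 + 3 * 1.5 / sqrt(6)

34.54


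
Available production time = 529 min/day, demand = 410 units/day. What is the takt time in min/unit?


Formula: Takt Time = Available Production Time / Customer Demand
Takt = 529 min/day / 410 units/day
Takt = 1.29 min/unit

1.29 min/unit


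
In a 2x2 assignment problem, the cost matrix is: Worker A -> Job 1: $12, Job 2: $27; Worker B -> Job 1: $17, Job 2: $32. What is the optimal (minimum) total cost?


Option 1: A->1 + B->2 = $12 + $32 = $44
Option 2: A->2 + B->1 = $27 + $17 = $44
Min cost = min($44, $44) = $44

$44


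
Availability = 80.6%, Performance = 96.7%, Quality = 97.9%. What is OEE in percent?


Formula: OEE = Availability * Performance * Quality / 10000
A * P = 80.6% * 96.7% / 100 = 77.94%
OEE = 77.94% * 97.9% / 100 = 76.3%

76.3%


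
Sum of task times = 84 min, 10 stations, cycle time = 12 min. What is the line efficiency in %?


Formula: Efficiency = Sum of Task Times / (N_stations * CT) * 100
Total station capacity = 10 stations * 12 min = 120 min
Efficiency = 84 / 120 * 100 = 70.0%

70.0%


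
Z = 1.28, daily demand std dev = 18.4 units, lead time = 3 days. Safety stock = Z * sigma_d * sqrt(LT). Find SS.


Formula: SS = z * sigma_d * sqrt(LT)
sqrt(LT) = sqrt(3) = 1.7321
SS = 1.28 * 18.4 * 1.7321
SS = 40.8 units

40.8 units


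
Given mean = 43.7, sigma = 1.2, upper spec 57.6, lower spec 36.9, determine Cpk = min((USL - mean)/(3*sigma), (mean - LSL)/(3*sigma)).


Cpu = (57.6 - 43.7) / (3 * 1.2) = 3.86
Cpl = (43.7 - 36.9) / (3 * 1.2) = 1.89
Cpk = min(3.86, 1.89) = 1.89

1.89


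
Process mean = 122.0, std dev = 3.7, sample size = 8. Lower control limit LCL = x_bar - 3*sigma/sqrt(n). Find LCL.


LCL = 122.0 - 3 * 3.7 / sqrt(8)

118.08


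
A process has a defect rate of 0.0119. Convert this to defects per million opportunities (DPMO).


DPMO = defect_rate * 1000000 = 0.0119 * 1000000

11900


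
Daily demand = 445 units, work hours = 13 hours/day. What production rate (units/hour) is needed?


Formula: Production Rate = Daily Demand / Available Hours
Rate = 445 units/day / 13 hours/day
Rate = 34.2 units/hour

34.2 units/hour


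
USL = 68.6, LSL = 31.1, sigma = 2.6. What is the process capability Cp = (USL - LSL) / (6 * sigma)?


Cp = (68.6 - 31.1) / (6 * 2.6)

2.4


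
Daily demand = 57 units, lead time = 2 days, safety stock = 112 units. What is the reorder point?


Formula: ROP = (Daily Demand * Lead Time) + Safety Stock
Demand during lead time = 57 * 2 = 114 units
ROP = 114 + 112 = 226 units

226 units


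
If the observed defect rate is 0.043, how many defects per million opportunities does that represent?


DPMO = defect_rate * 1000000 = 0.043 * 1000000

43000


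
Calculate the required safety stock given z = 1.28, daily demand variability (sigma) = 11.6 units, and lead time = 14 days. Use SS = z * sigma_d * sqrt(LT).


Formula: SS = z * sigma_d * sqrt(LT)
sqrt(LT) = sqrt(14) = 3.7417
SS = 1.28 * 11.6 * 3.7417
SS = 55.6 units

55.6 units


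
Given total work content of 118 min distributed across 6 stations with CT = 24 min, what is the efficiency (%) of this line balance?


Formula: Efficiency = Sum of Task Times / (N_stations * CT) * 100
Total station capacity = 6 stations * 24 min = 144 min
Efficiency = 118 / 144 * 100 = 81.9%

81.9%


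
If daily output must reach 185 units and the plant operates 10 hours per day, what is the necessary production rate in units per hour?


Formula: Production Rate = Daily Demand / Available Hours
Rate = 185 units/day / 10 hours/day
Rate = 18.5 units/hour

18.5 units/hour


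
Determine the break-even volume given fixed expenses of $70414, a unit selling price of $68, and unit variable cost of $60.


Formula: BEQ = Fixed Costs / (Price - Variable Cost)
Contribution margin = $68 - $60 = $8/unit
BEQ = ceil($70414 / $8/unit) = ceil(8801.75) = 8802 units

8802 units


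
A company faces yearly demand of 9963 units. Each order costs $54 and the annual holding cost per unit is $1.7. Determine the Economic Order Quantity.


Formula: EOQ = sqrt(2 * D * S / H)
Numerator: 2 * 9963 * 54 = 1076004
2DS/H = 1076004 / 1.7 = 632943.5
EOQ = sqrt(632943.5) = 795.6 units

795.6 units


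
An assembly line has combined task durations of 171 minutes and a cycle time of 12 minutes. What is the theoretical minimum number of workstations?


Formula: N_min = ceil(Sum of Task Times / Cycle Time)
N_min = ceil(171 min / 12 min) = ceil(14.25)
N_min = 15 stations

15


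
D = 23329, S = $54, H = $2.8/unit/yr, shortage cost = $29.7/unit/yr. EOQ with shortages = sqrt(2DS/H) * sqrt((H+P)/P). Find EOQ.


Formula: EOQ* = sqrt(2DS/H) * sqrt((H+P)/P)
Base EOQ = sqrt(2*23329*54/2.8) = 948.6 units
Correction = sqrt((2.8+29.7)/29.7) = 1.04608
EOQ* = 948.6 * 1.04608 = 992.3 units

992.3 units


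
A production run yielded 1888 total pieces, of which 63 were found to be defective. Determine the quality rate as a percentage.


Formula: Quality Rate = Good Pieces / Total Pieces * 100
Good pieces = 1888 - 63 = 1825
QR = 1825 / 1888 * 100 = 96.7%

96.7%


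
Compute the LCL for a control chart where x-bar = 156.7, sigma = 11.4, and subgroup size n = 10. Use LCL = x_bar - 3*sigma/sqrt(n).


LCL = 156.7 - 3 * 11.4 / sqrt(10)

145.89


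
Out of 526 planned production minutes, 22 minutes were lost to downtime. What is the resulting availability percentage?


Formula: Availability = (Planned Time - Downtime) / Planned Time * 100
Uptime = 526 - 22 = 504 min
Availability = 504 / 526 * 100 = 95.8%

95.8%


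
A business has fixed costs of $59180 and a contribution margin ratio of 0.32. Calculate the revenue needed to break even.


Formula: BER = Fixed Costs / Contribution Margin Ratio
BER = $59180 / 0.32
BER = $184937.50 (to the nearest cent)

$184937.50


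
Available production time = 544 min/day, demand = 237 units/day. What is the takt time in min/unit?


Formula: Takt Time = Available Production Time / Customer Demand
Takt = 544 min/day / 237 units/day
Takt = 2.3 min/unit

2.3 min/unit


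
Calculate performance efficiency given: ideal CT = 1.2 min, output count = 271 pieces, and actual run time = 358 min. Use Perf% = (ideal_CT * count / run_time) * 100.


Formula: Performance = (Ideal CT * Total Count) / Run Time * 100
Ideal output time = 1.2 * 271 = 325.2 min
Performance = 325.2 / 358 * 100 = 90.8%

90.8%


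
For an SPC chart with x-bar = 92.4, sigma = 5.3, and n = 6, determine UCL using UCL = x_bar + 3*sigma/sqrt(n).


UCL = 92.4 + 3 * 5.3 / sqrt(6)

98.89


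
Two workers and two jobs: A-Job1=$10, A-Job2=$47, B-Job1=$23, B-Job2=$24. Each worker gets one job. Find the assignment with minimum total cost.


Option 1: A->1 + B->2 = $10 + $24 = $34
Option 2: A->2 + B->1 = $47 + $23 = $70
Min cost = min($34, $70) = $34

$34


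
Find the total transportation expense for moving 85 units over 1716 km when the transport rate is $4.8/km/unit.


TC = dist * cost * units = 1716 * 4.8 * 85 = $700128.00

$700128.00


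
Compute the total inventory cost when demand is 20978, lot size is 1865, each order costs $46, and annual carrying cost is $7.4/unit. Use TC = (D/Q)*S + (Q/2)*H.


TC = 20978/1865 * 46 + 1865/2 * 7.4

$7417.92


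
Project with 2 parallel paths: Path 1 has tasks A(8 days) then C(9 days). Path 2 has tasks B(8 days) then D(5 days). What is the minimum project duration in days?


Path 1 = 8 + 9 = 17 days
Path 2 = 8 + 5 = 13 days
Duration = max(17, 13) = 17 days

17 days


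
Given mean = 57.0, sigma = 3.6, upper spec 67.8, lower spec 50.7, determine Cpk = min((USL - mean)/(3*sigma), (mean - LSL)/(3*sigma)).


Cpu = (67.8 - 57.0) / (3 * 3.6) = 1.0
Cpl = (57.0 - 50.7) / (3 * 3.6) = 0.58
Cpk = min(1.0, 0.58) = 0.58

0.58


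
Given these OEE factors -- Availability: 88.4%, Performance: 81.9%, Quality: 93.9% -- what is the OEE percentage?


Formula: OEE = Availability * Performance * Quality / 10000
A * P = 88.4% * 81.9% / 100 = 72.4%
OEE = 72.4% * 93.9% / 100 = 68.0%

68.0%


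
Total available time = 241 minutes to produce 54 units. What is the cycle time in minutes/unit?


Formula: CT = Available Time / Number of Units
CT = 241 min / 54 units
CT = 4.46 min/unit

4.46 min/unit


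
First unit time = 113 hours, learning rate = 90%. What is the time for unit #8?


Formula: T_n = T_1 * (learning_rate)^(log2(n)) where learning_rate = rate/100
Doublings = log2(8) = 3
T_n = 113 * 0.9^3
T_n = 113 * 0.729 = 82.4 hours

82.4 hours


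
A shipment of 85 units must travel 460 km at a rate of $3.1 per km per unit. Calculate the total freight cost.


TC = dist * cost * units = 460 * 3.1 * 85 = $121210.00

$121210.00


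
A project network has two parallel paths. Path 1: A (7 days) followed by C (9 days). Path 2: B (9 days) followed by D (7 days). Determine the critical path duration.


Path 1 = 7 + 9 = 16 days
Path 2 = 9 + 7 = 16 days
Duration = max(16, 16) = 16 days

16 days


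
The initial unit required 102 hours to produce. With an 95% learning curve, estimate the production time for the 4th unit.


Formula: T_n = T_1 * (learning_rate)^(log2(n)) where learning_rate = rate/100
Doublings = log2(4) = 2
T_n = 102 * 0.95^2
T_n = 102 * 0.9025 = 92.1 hours

92.1 hours


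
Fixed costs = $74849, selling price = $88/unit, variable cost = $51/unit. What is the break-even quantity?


Formula: BEQ = Fixed Costs / (Price - Variable Cost)
Contribution margin = $88 - $51 = $37/unit
BEQ = ceil($74849 / $37/unit) = ceil(2022.95) = 2023 units

2023 units


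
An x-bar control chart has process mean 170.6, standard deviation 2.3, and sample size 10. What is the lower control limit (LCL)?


LCL = 170.6 - 3 * 2.3 / sqrt(10)

168.42


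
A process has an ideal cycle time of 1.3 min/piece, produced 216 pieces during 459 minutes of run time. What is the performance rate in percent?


Formula: Performance = (Ideal CT * Total Count) / Run Time * 100
Ideal output time = 1.3 * 216 = 280.8 min
Performance = 280.8 / 459 * 100 = 61.2%

61.2%


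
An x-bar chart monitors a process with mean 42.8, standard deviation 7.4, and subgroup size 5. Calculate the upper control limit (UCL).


UCL = 42.8 + 3 * 7.4 / sqrt(5)

52.73


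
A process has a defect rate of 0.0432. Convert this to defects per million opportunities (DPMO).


DPMO = defect_rate * 1000000 = 0.0432 * 1000000

43200
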